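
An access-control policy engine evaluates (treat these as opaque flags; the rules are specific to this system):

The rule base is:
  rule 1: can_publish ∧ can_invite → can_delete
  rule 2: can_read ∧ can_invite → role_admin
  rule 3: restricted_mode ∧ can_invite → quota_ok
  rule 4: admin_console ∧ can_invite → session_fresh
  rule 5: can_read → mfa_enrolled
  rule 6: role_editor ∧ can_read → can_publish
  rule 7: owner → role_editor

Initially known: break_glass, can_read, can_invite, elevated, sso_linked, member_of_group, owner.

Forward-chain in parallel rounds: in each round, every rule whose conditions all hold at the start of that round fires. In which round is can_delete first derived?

Round 1: rule 2 [can_read ∧ can_invite → role_admin]; rule 5 [can_read → mfa_enrolled]; rule 7 [owner → role_editor]. New: role_admin, mfa_enrolled, role_editor.
Round 2: rule 6 [role_editor ∧ can_read → can_publish]. New: can_publish.
Round 3: rule 1 [can_publish ∧ can_invite → can_delete]. New: can_delete.
can_delete first appears in round 3.

3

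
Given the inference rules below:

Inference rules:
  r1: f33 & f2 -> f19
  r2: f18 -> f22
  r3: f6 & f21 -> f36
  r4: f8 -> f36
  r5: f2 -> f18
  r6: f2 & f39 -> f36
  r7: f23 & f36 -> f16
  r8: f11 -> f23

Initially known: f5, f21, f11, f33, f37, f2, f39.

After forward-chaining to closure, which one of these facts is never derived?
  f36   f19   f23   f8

[1] r1 [f33 & f2 -> f19]; r5 [f2 -> f18]; r6 [f2 & f39 -> f36]; r8 [f11 -> f23]. ⇒ new: f19, f18, f36, f23.
[2] r2 [f18 -> f22]; r7 [f23 & f36 -> f16]. ⇒ new: f22, f16.
Derived: f19 (round 1), f23 (round 1), f36 (round 1). f8 never appears in any round.

f8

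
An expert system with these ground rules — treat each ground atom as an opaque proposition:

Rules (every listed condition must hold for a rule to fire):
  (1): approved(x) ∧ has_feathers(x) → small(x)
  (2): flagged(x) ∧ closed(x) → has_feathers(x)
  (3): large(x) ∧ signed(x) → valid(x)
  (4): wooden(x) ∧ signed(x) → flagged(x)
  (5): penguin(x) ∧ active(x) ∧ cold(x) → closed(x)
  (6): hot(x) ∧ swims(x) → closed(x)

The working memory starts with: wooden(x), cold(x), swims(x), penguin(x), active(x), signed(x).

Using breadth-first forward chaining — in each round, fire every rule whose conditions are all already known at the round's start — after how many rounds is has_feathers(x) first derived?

2

Round 1: (4) [wooden(x) ∧ signed(x) → flagged(x)]; (5) [penguin(x) ∧ active(x) ∧ cold(x) → closed(x)]. Adds flagged(x), closed(x).
Round 2: (2) [flagged(x) ∧ closed(x) → has_feathers(x)]. Adds has_feathers(x).
has_feathers(x) first appears in round 2.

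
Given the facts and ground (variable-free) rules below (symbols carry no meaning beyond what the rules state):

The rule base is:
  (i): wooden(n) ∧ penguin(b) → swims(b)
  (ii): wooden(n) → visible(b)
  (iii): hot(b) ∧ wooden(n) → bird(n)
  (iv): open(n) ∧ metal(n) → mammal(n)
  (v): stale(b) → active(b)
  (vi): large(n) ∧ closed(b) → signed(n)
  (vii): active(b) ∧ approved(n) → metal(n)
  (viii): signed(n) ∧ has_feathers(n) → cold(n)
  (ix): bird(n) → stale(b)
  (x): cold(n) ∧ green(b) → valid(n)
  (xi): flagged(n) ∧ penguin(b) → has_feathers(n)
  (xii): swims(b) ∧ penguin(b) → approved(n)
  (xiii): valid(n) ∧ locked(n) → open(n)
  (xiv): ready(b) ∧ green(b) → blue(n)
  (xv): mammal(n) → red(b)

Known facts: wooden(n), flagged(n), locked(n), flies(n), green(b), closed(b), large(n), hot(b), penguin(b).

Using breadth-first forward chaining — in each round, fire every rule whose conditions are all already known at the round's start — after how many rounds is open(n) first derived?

[1] (i) [wooden(n) ∧ penguin(b) → swims(b)]; (ii) [wooden(n) → visible(b)]; (iii) [hot(b) ∧ wooden(n) → bird(n)]; (vi) [large(n) ∧ closed(b) → signed(n)]; (xi) [flagged(n) ∧ penguin(b) → has_feathers(n)]. ⇒ new: swims(b), visible(b), bird(n), signed(n), has_feathers(n).
[2] (viii) [signed(n) ∧ has_feathers(n) → cold(n)]; (ix) [bird(n) → stale(b)]; (xii) [swims(b) ∧ penguin(b) → approved(n)]. ⇒ new: cold(n), stale(b), approved(n).
[3] (v) [stale(b) → active(b)]; (x) [cold(n) ∧ green(b) → valid(n)]. ⇒ new: active(b), valid(n).
[4] (vii) [active(b) ∧ approved(n) → metal(n)]; (xiii) [valid(n) ∧ locked(n) → open(n)]. ⇒ new: metal(n), open(n).
open(n) first appears in round 4.

4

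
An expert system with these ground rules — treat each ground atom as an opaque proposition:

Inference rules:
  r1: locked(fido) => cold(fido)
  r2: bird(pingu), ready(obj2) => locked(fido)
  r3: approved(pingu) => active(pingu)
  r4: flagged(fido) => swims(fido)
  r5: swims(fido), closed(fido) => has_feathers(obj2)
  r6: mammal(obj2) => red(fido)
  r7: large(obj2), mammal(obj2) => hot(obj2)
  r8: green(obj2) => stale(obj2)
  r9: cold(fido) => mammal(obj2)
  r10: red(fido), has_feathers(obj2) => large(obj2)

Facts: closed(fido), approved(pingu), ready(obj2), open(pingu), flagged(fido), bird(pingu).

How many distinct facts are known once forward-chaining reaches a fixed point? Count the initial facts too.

[1] r2 [bird(pingu), ready(obj2) => locked(fido)]; r3 [approved(pingu) => active(pingu)]; r4 [flagged(fido) => swims(fido)]. ⇒ new: locked(fido), active(pingu), swims(fido).
[2] r1 [locked(fido) => cold(fido)]; r5 [swims(fido), closed(fido) => has_feathers(obj2)]. ⇒ new: cold(fido), has_feathers(obj2).
[3] r9 [cold(fido) => mammal(obj2)]. ⇒ new: mammal(obj2).
[4] r6 [mammal(obj2) => red(fido)]. ⇒ new: red(fido).
[5] r10 [red(fido), has_feathers(obj2) => large(obj2)]. ⇒ new: large(obj2).
[6] r7 [large(obj2), mammal(obj2) => hot(obj2)]. ⇒ new: hot(obj2).
Closure: {active(pingu), approved(pingu), bird(pingu), closed(fido), cold(fido), flagged(fido), has_feathers(obj2), hot(obj2), large(obj2), locked(fido), mammal(obj2), open(pingu), ready(obj2), red(fido), swims(fido)} — 15 facts.

15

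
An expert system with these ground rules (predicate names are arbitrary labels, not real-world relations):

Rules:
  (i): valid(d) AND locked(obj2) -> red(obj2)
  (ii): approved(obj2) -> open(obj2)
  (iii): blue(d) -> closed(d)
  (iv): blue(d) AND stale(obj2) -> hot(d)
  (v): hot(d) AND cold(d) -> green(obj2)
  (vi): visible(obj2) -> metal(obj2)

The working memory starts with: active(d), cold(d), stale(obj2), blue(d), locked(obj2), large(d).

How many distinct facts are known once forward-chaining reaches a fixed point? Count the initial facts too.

9

[1] (iii) [blue(d) -> closed(d)]; (iv) [blue(d) AND stale(obj2) -> hot(d)]. ⇒ new: closed(d), hot(d).
[2] (v) [hot(d) AND cold(d) -> green(obj2)]. ⇒ new: green(obj2).
Closure: {active(d), blue(d), closed(d), cold(d), green(obj2), hot(d), large(d), locked(obj2), stale(obj2)} — 9 facts.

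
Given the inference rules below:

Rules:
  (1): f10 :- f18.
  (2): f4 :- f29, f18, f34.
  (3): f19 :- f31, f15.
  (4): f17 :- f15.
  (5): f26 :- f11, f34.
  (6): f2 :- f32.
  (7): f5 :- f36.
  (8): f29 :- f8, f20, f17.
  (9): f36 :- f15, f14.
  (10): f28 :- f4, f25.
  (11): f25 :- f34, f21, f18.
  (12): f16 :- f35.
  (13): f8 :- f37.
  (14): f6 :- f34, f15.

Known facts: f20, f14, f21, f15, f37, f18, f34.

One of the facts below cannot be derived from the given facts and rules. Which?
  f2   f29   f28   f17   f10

Round 1: (1) [f10 :- f18.]; (4) [f17 :- f15.]; (9) [f36 :- f15, f14.]; (11) [f25 :- f34, f21, f18.]; (13) [f8 :- f37.]; (14) [f6 :- f34, f15.]. New: f10, f17, f36, f25, f8, f6.
Round 2: (7) [f5 :- f36.]; (8) [f29 :- f8, f20, f17.]. New: f5, f29.
Round 3: (2) [f4 :- f29, f18, f34.]. New: f4.
Round 4: (10) [f28 :- f4, f25.]. New: f28.
Derived: f10 (round 1), f17 (round 1), f28 (round 4), f29 (round 2). f2 never appears in any round.

f2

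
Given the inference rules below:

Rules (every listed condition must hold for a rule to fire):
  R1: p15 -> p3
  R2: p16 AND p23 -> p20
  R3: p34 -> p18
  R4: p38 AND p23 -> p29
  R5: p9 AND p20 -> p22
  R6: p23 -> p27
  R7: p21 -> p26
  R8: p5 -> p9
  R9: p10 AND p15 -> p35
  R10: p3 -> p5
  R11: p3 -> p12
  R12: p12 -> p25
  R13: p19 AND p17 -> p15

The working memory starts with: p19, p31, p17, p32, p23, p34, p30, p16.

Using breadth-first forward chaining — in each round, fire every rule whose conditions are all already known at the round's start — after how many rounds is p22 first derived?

5

Round 1: R2 [p16 AND p23 -> p20]; R3 [p34 -> p18]; R6 [p23 -> p27]; R13 [p19 AND p17 -> p15]. Adds p20, p18, p27, p15.
Round 2: R1 [p15 -> p3]. Adds p3.
Round 3: R10 [p3 -> p5]; R11 [p3 -> p12]. Adds p5, p12.
Round 4: R8 [p5 -> p9]; R12 [p12 -> p25]. Adds p9, p25.
Round 5: R5 [p9 AND p20 -> p22]. Adds p22.
p22 first appears in round 5.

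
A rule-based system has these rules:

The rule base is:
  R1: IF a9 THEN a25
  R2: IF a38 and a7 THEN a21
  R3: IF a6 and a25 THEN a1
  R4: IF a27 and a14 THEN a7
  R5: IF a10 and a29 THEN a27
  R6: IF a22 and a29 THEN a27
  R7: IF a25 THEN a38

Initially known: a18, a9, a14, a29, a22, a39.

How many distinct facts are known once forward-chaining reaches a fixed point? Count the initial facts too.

Round 1 fires R1, R6, giving a25, a27.
Round 2 fires R4, R7, giving a7, a38.
Round 3 fires R2, giving a21.
Closure: {a14, a18, a21, a22, a25, a27, a29, a38, a39, a7, a9} — 11 facts.

11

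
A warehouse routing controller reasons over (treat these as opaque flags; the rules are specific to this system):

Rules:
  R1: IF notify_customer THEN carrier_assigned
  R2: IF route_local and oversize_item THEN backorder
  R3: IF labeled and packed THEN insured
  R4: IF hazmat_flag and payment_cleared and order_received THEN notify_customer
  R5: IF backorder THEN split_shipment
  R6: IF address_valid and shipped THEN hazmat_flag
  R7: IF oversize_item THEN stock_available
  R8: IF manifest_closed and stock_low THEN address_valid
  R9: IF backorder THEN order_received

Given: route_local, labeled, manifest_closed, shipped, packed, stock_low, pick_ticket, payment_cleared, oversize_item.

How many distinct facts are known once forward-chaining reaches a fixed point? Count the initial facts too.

Round 1: R2 [IF route_local and oversize_item THEN backorder]; R3 [IF labeled and packed THEN insured]; R7 [IF oversize_item THEN stock_available]; R8 [IF manifest_closed and stock_low THEN address_valid]. New: backorder, insured, stock_available, address_valid.
Round 2: R5 [IF backorder THEN split_shipment]; R6 [IF address_valid and shipped THEN hazmat_flag]; R9 [IF backorder THEN order_received]. New: split_shipment, hazmat_flag, order_received.
Round 3: R4 [IF hazmat_flag and payment_cleared and order_received THEN notify_customer]. New: notify_customer.
Round 4: R1 [IF notify_customer THEN carrier_assigned]. New: carrier_assigned.
Closure: {address_valid, backorder, carrier_assigned, hazmat_flag, insured, labeled, manifest_closed, notify_customer, order_received, oversize_item, packed, payment_cleared, pick_ticket, route_local, shipped, split_shipment, stock_available, stock_low} — 18 facts.

18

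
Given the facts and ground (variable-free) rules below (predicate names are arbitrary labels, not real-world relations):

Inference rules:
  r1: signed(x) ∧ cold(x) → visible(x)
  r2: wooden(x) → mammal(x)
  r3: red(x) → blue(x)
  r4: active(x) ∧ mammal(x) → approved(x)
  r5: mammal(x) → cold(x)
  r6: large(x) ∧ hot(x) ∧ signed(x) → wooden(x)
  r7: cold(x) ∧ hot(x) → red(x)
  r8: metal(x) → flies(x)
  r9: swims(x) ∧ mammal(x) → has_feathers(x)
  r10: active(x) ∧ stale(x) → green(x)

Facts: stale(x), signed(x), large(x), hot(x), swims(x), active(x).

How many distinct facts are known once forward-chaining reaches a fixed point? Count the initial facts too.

Round 1 fires r6, r10, giving wooden(x), green(x).
Round 2 fires r2, giving mammal(x).
Round 3 fires r4, r5, r9, giving approved(x), cold(x), has_feathers(x).
Round 4 fires r1, r7, giving visible(x), red(x).
Round 5 fires r3, giving blue(x).
Closure: {active(x), approved(x), blue(x), cold(x), green(x), has_feathers(x), hot(x), large(x), mammal(x), red(x), signed(x), stale(x), swims(x), visible(x), wooden(x)} — 15 facts.

15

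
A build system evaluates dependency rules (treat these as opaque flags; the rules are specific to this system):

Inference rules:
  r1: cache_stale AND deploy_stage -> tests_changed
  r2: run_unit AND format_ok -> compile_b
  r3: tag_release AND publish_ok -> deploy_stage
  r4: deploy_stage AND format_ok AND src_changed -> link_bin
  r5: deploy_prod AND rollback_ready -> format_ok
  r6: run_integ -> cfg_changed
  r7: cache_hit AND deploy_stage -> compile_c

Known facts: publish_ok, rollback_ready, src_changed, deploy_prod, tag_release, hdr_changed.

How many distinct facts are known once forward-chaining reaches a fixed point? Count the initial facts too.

9

[1] r3 [tag_release AND publish_ok -> deploy_stage]; r5 [deploy_prod AND rollback_ready -> format_ok]. ⇒ new: deploy_stage, format_ok.
[2] r4 [deploy_stage AND format_ok AND src_changed -> link_bin]. ⇒ new: link_bin.
Closure: {deploy_prod, deploy_stage, format_ok, hdr_changed, link_bin, publish_ok, rollback_ready, src_changed, tag_release} — 9 facts.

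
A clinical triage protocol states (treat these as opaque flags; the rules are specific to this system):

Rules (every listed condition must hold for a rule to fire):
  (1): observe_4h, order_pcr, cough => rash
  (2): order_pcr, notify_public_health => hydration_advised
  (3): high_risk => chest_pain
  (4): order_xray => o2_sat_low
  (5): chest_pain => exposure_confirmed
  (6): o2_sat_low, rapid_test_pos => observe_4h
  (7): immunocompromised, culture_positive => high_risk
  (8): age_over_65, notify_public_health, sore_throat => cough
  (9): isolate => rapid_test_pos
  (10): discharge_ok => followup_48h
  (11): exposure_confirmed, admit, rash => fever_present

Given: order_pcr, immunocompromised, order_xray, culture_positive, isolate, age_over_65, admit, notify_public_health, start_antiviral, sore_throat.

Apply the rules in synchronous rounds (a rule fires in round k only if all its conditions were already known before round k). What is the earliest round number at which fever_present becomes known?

[1] (2) [order_pcr, notify_public_health => hydration_advised]; (4) [order_xray => o2_sat_low]; (7) [immunocompromised, culture_positive => high_risk]; (8) [age_over_65, notify_public_health, sore_throat => cough]; (9) [isolate => rapid_test_pos]. ⇒ new: hydration_advised, o2_sat_low, high_risk, cough, rapid_test_pos.
[2] (3) [high_risk => chest_pain]; (6) [o2_sat_low, rapid_test_pos => observe_4h]. ⇒ new: chest_pain, observe_4h.
[3] (1) [observe_4h, order_pcr, cough => rash]; (5) [chest_pain => exposure_confirmed]. ⇒ new: rash, exposure_confirmed.
[4] (11) [exposure_confirmed, admit, rash => fever_present]. ⇒ new: fever_present.
fever_present first appears in round 4.

4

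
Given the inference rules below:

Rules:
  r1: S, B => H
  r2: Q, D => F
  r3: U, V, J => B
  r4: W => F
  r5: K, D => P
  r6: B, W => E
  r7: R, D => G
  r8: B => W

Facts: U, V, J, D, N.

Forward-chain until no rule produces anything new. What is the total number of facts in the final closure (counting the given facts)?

9

Round 1: r3 [U, V, J => B]. Adds B.
Round 2: r8 [B => W]. Adds W.
Round 3: r4 [W => F]; r6 [B, W => E]. Adds F, E.
Closure: {B, D, E, F, J, N, U, V, W} — 9 facts.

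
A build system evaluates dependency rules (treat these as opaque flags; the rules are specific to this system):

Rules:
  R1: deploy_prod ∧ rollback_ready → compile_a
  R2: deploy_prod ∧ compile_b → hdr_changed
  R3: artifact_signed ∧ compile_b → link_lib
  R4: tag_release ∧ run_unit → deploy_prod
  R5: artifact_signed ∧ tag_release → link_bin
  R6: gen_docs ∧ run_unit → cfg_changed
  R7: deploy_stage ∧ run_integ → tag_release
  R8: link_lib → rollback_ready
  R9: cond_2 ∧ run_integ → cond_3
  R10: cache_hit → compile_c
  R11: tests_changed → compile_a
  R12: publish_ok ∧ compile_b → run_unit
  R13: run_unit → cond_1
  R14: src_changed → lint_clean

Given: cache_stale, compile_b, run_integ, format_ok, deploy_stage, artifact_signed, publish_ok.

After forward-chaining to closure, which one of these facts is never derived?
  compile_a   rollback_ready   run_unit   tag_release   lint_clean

lint_clean

Round 1: R3 [artifact_signed ∧ compile_b → link_lib]; R7 [deploy_stage ∧ run_integ → tag_release]; R12 [publish_ok ∧ compile_b → run_unit]. Adds link_lib, tag_release, run_unit.
Round 2: R4 [tag_release ∧ run_unit → deploy_prod]; R5 [artifact_signed ∧ tag_release → link_bin]; R8 [link_lib → rollback_ready]; R13 [run_unit → cond_1]. Adds deploy_prod, link_bin, rollback_ready, cond_1.
Round 3: R1 [deploy_prod ∧ rollback_ready → compile_a]; R2 [deploy_prod ∧ compile_b → hdr_changed]. Adds compile_a, hdr_changed.
Derived: rollback_ready (round 2), tag_release (round 1), run_unit (round 1), compile_a (round 3). lint_clean never appears in any round.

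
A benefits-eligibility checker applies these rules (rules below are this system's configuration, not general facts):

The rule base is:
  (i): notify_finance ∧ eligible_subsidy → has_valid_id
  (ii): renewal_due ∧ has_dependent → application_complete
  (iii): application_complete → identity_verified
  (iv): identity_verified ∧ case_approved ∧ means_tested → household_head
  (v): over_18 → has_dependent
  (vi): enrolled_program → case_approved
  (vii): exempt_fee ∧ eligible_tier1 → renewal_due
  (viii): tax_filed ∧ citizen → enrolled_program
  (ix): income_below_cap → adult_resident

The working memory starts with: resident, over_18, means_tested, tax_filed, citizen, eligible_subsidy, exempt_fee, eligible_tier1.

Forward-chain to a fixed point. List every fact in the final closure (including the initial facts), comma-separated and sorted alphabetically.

application_complete, case_approved, citizen, eligible_subsidy, eligible_tier1, enrolled_program, exempt_fee, has_dependent, household_head, identity_verified, means_tested, over_18, renewal_due, resident, tax_filed

Round 1 fires (v), (vii), (viii), giving has_dependent, renewal_due, enrolled_program.
Round 2 fires (ii), (vi), giving application_complete, case_approved.
Round 3 fires (iii), giving identity_verified.
Round 4 fires (iv), giving household_head.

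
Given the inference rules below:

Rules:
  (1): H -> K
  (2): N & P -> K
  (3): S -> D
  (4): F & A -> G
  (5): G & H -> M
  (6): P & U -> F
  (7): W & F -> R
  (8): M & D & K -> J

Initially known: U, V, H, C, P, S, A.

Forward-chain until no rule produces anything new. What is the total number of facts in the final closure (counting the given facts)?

Round 1 fires (1), (3), (6), giving K, D, F.
Round 2 fires (4), giving G.
Round 3 fires (5), giving M.
Round 4 fires (8), giving J.
Closure: {A, C, D, F, G, H, J, K, M, P, S, U, V} — 13 facts.

13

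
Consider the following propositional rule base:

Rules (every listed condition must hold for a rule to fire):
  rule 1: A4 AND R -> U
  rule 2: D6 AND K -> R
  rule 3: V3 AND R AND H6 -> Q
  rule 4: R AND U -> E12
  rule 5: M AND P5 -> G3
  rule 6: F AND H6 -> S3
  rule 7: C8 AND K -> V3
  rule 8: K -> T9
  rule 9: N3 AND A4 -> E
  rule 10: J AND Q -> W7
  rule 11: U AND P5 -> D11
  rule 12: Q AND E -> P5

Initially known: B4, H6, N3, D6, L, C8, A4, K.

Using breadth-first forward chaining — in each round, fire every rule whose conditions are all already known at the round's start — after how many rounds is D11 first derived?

[1] rule 2 [D6 AND K -> R]; rule 7 [C8 AND K -> V3]; rule 8 [K -> T9]; rule 9 [N3 AND A4 -> E]. ⇒ new: R, V3, T9, E.
[2] rule 1 [A4 AND R -> U]; rule 3 [V3 AND R AND H6 -> Q]. ⇒ new: U, Q.
[3] rule 4 [R AND U -> E12]; rule 12 [Q AND E -> P5]. ⇒ new: E12, P5.
[4] rule 11 [U AND P5 -> D11]. ⇒ new: D11.
D11 first appears in round 4.

4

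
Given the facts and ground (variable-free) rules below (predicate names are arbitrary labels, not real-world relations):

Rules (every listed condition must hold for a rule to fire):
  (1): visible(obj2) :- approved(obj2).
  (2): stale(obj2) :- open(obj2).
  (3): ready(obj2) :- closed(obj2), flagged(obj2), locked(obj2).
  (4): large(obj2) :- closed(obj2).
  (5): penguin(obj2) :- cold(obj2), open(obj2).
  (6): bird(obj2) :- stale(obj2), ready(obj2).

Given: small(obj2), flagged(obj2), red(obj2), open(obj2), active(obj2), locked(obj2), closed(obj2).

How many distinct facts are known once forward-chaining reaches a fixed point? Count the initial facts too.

[1] (2) [stale(obj2) :- open(obj2).]; (3) [ready(obj2) :- closed(obj2), flagged(obj2), locked(obj2).]; (4) [large(obj2) :- closed(obj2).]. ⇒ new: stale(obj2), ready(obj2), large(obj2).
[2] (6) [bird(obj2) :- stale(obj2), ready(obj2).]. ⇒ new: bird(obj2).
Closure: {active(obj2), bird(obj2), closed(obj2), flagged(obj2), large(obj2), locked(obj2), open(obj2), ready(obj2), red(obj2), small(obj2), stale(obj2)} — 11 facts.

11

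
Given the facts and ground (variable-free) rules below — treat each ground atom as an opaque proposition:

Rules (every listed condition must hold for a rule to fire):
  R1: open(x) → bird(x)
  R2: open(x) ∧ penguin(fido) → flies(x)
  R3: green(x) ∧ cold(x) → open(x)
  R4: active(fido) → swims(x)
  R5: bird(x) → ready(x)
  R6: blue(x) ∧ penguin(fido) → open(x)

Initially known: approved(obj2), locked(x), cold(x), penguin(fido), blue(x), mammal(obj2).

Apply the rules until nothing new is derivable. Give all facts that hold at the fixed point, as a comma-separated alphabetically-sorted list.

[1] R6 [blue(x) ∧ penguin(fido) → open(x)]. ⇒ new: open(x).
[2] R1 [open(x) → bird(x)]; R2 [open(x) ∧ penguin(fido) → flies(x)]. ⇒ new: bird(x), flies(x).
[3] R5 [bird(x) → ready(x)]. ⇒ new: ready(x).

approved(obj2), bird(x), blue(x), cold(x), flies(x), locked(x), mammal(obj2), open(x), penguin(fido), ready(x)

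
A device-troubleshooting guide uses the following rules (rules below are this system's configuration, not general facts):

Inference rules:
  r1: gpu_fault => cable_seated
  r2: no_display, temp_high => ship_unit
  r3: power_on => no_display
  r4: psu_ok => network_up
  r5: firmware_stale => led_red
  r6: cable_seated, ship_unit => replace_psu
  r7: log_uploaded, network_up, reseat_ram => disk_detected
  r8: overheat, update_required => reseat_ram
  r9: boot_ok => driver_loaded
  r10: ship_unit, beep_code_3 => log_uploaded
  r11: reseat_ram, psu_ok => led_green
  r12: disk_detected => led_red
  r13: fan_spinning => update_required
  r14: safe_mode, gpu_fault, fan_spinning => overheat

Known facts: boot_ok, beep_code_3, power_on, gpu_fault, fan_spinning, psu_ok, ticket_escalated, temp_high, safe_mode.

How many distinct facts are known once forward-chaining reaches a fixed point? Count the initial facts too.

[1] r1 [gpu_fault => cable_seated]; r3 [power_on => no_display]; r4 [psu_ok => network_up]; r9 [boot_ok => driver_loaded]; r13 [fan_spinning => update_required]; r14 [safe_mode, gpu_fault, fan_spinning => overheat]. ⇒ new: cable_seated, no_display, network_up, driver_loaded, update_required, overheat.
[2] r2 [no_display, temp_high => ship_unit]; r8 [overheat, update_required => reseat_ram]. ⇒ new: ship_unit, reseat_ram.
[3] r6 [cable_seated, ship_unit => replace_psu]; r10 [ship_unit, beep_code_3 => log_uploaded]; r11 [reseat_ram, psu_ok => led_green]. ⇒ new: replace_psu, log_uploaded, led_green.
[4] r7 [log_uploaded, network_up, reseat_ram => disk_detected]. ⇒ new: disk_detected.
[5] r12 [disk_detected => led_red]. ⇒ new: led_red.
Closure: {beep_code_3, boot_ok, cable_seated, disk_detected, driver_loaded, fan_spinning, gpu_fault, led_green, led_red, log_uploaded, network_up, no_display, overheat, power_on, psu_ok, replace_psu, reseat_ram, safe_mode, ship_unit, temp_high, ticket_escalated, update_required} — 22 facts.

22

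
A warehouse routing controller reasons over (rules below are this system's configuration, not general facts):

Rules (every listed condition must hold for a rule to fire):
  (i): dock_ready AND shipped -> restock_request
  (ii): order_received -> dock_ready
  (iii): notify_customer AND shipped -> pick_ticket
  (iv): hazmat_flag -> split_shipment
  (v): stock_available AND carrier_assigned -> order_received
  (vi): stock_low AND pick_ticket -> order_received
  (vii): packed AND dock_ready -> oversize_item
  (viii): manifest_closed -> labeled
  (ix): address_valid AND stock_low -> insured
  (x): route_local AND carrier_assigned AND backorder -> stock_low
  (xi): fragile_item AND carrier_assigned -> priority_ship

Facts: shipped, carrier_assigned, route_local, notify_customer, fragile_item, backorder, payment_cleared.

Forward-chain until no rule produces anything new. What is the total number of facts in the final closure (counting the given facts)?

13

Round 1 — (iii), (x), (xi), derive pick_ticket, stock_low, priority_ship.
Round 2 — (vi), derive order_received.
Round 3 — (ii), derive dock_ready.
Round 4 — (i), derive restock_request.
Closure: {backorder, carrier_assigned, dock_ready, fragile_item, notify_customer, order_received, payment_cleared, pick_ticket, priority_ship, restock_request, route_local, shipped, stock_low} — 13 facts.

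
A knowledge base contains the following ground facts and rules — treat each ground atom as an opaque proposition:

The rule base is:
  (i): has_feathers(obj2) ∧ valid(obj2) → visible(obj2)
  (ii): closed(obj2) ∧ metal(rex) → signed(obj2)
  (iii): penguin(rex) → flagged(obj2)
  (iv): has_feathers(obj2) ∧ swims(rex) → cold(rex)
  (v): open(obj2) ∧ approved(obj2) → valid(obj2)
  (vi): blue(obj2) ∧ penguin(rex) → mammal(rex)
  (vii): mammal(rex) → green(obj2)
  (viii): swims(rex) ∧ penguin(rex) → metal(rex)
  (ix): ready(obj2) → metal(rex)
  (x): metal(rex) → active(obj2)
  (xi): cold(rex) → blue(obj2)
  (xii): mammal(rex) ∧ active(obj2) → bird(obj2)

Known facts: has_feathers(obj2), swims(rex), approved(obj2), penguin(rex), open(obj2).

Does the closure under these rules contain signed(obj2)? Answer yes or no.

no

Round 1 — (iii), (iv), (v), (viii), derive flagged(obj2), cold(rex), valid(obj2), metal(rex).
Round 2 — (i), (x), (xi), derive visible(obj2), active(obj2), blue(obj2).
Round 3 — (vi), derive mammal(rex).
Round 4 — (vii), (xii), derive green(obj2), bird(obj2).
Fixed point reached. signed(obj2) is concluded only by (ii); (ii) needs closed(obj2) (never derived).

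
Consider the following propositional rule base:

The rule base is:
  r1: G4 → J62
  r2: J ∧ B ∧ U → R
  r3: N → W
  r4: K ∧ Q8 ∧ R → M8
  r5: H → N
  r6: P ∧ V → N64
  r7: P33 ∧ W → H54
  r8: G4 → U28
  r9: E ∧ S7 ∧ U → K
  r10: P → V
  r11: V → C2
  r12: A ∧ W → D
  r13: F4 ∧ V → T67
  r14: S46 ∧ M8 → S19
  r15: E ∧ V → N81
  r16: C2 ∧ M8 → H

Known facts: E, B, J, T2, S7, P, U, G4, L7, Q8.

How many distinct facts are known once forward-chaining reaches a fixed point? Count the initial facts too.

22

Round 1: r1 [G4 → J62]; r2 [J ∧ B ∧ U → R]; r8 [G4 → U28]; r9 [E ∧ S7 ∧ U → K]; r10 [P → V]. Adds J62, R, U28, K, V.
Round 2: r4 [K ∧ Q8 ∧ R → M8]; r6 [P ∧ V → N64]; r11 [V → C2]; r15 [E ∧ V → N81]. Adds M8, N64, C2, N81.
Round 3: r16 [C2 ∧ M8 → H]. Adds H.
Round 4: r5 [H → N]. Adds N.
Round 5: r3 [N → W]. Adds W.
Closure: {B, C2, E, G4, H, J, J62, K, L7, M8, N, N64, N81, P, Q8, R, S7, T2, U, U28, V, W} — 22 facts.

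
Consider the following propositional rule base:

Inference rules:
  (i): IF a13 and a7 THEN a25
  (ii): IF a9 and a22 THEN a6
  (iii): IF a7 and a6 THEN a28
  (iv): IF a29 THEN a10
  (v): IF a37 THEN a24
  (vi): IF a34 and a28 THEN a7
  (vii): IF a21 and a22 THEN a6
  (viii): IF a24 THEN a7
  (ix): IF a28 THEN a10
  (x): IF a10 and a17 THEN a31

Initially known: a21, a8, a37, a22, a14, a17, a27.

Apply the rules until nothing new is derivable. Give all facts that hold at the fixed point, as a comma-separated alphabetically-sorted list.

Round 1: (v) [IF a37 THEN a24]; (vii) [IF a21 and a22 THEN a6]. New: a24, a6.
Round 2: (viii) [IF a24 THEN a7]. New: a7.
Round 3: (iii) [IF a7 and a6 THEN a28]. New: a28.
Round 4: (ix) [IF a28 THEN a10]. New: a10.
Round 5: (x) [IF a10 and a17 THEN a31]. New: a31.

a10, a14, a17, a21, a22, a24, a27, a28, a31, a37, a6, a7, a8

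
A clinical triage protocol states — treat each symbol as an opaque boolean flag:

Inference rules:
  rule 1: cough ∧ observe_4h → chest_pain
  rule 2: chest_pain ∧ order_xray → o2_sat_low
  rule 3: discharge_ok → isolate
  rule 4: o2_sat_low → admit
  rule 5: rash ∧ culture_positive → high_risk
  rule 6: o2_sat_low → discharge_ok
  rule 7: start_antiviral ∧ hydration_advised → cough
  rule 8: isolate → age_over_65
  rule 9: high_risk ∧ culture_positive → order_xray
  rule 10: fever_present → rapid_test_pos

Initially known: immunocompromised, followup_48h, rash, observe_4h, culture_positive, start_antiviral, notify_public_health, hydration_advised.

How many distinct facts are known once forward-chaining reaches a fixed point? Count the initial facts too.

[1] rule 5 [rash ∧ culture_positive → high_risk]; rule 7 [start_antiviral ∧ hydration_advised → cough]. ⇒ new: high_risk, cough.
[2] rule 1 [cough ∧ observe_4h → chest_pain]; rule 9 [high_risk ∧ culture_positive → order_xray]. ⇒ new: chest_pain, order_xray.
[3] rule 2 [chest_pain ∧ order_xray → o2_sat_low]. ⇒ new: o2_sat_low.
[4] rule 4 [o2_sat_low → admit]; rule 6 [o2_sat_low → discharge_ok]. ⇒ new: admit, discharge_ok.
[5] rule 3 [discharge_ok → isolate]. ⇒ new: isolate.
[6] rule 8 [isolate → age_over_65]. ⇒ new: age_over_65.
Closure: {admit, age_over_65, chest_pain, cough, culture_positive, discharge_ok, followup_48h, high_risk, hydration_advised, immunocompromised, isolate, notify_public_health, o2_sat_low, observe_4h, order_xray, rash, start_antiviral} — 17 facts.

17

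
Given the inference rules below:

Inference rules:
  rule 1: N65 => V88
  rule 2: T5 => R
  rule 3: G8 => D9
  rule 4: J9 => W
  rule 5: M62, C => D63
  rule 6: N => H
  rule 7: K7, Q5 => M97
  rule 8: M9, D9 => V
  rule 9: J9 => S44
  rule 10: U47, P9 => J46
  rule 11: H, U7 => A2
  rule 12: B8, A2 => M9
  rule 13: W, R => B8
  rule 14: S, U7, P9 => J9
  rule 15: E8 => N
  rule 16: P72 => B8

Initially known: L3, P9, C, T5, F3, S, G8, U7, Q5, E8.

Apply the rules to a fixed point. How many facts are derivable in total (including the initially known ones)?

21

Round 1 fires rule 2, rule 3, rule 14, rule 15, giving R, D9, J9, N.
Round 2 fires rule 4, rule 6, rule 9, giving W, H, S44.
Round 3 fires rule 11, rule 13, giving A2, B8.
Round 4 fires rule 12, giving M9.
Round 5 fires rule 8, giving V.
Closure: {A2, B8, C, D9, E8, F3, G8, H, J9, L3, M9, N, P9, Q5, R, S, S44, T5, U7, V, W} — 21 facts.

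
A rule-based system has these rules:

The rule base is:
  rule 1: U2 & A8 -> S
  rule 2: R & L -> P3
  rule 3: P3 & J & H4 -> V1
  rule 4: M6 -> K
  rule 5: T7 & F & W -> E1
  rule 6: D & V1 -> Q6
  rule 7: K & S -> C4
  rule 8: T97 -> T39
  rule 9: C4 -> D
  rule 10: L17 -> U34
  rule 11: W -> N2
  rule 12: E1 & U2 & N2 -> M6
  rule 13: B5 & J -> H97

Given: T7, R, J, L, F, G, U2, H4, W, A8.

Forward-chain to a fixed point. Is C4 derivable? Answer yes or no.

yes

Round 1: rule 1 [U2 & A8 -> S]; rule 2 [R & L -> P3]; rule 5 [T7 & F & W -> E1]; rule 11 [W -> N2]. Adds S, P3, E1, N2.
Round 2: rule 3 [P3 & J & H4 -> V1]; rule 12 [E1 & U2 & N2 -> M6]. Adds V1, M6.
Round 3: rule 4 [M6 -> K]. Adds K.
Round 4: rule 7 [K & S -> C4]. Adds C4.
Round 5: rule 9 [C4 -> D]. Adds D.
Round 6: rule 6 [D & V1 -> Q6]. Adds Q6.
C4 appears in round 4, so it is derivable.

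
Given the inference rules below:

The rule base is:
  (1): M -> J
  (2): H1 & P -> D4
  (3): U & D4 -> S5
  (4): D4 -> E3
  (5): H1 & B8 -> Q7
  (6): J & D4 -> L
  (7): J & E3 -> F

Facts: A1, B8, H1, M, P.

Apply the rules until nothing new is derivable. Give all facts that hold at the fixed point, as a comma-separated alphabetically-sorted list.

A1, B8, D4, E3, F, H1, J, L, M, P, Q7

Round 1 fires (1), (2), (5), giving J, D4, Q7.
Round 2 fires (4), (6), giving E3, L.
Round 3 fires (7), giving F.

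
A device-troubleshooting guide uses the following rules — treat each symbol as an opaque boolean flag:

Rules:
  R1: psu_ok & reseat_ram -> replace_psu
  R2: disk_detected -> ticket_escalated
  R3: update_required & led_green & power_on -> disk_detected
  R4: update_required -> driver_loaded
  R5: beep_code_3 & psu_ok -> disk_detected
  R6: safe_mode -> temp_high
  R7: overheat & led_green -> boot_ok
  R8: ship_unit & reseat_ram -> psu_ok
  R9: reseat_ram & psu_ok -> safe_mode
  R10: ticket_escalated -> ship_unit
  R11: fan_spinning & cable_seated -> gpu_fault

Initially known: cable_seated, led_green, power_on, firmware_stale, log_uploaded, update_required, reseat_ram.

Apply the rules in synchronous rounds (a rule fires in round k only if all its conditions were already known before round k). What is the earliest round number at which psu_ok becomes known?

4

Round 1 — R3, R4, derive disk_detected, driver_loaded.
Round 2 — R2, derive ticket_escalated.
Round 3 — R10, derive ship_unit.
Round 4 — R8, derive psu_ok.
psu_ok first appears in round 4.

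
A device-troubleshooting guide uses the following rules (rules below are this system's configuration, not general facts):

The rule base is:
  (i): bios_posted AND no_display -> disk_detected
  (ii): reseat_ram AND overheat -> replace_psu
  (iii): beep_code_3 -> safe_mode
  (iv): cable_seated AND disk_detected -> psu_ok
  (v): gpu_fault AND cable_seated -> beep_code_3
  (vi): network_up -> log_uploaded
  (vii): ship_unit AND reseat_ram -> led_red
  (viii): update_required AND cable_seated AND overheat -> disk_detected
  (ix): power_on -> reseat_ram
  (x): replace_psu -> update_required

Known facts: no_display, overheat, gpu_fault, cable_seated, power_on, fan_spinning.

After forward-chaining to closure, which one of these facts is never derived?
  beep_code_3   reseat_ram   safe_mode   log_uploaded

Round 1 — (v), (ix), derive beep_code_3, reseat_ram.
Round 2 — (ii), (iii), derive replace_psu, safe_mode.
Round 3 — (x), derive update_required.
Round 4 — (viii), derive disk_detected.
Round 5 — (iv), derive psu_ok.
Derived: beep_code_3 (round 1), reseat_ram (round 1), safe_mode (round 2). log_uploaded never appears in any round.

log_uploaded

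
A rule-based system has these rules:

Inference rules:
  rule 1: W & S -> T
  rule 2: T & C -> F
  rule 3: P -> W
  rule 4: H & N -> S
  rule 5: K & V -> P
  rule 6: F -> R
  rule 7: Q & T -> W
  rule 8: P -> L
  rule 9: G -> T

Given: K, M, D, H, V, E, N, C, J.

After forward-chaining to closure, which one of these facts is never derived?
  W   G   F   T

Round 1: rule 4 [H & N -> S]; rule 5 [K & V -> P]. Adds S, P.
Round 2: rule 3 [P -> W]; rule 8 [P -> L]. Adds W, L.
Round 3: rule 1 [W & S -> T]. Adds T.
Round 4: rule 2 [T & C -> F]. Adds F.
Round 5: rule 6 [F -> R]. Adds R.
Derived: T (round 3), W (round 2), F (round 4). G never appears in any round.

G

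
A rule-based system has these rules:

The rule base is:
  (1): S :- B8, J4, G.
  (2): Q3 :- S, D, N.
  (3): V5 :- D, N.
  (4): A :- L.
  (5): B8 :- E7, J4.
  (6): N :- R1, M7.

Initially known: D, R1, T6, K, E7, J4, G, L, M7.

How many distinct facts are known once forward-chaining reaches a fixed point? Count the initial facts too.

15

Round 1 — (4), (5), (6), derive A, B8, N.
Round 2 — (1), (3), derive S, V5.
Round 3 — (2), derive Q3.
Closure: {A, B8, D, E7, G, J4, K, L, M7, N, Q3, R1, S, T6, V5} — 15 facts.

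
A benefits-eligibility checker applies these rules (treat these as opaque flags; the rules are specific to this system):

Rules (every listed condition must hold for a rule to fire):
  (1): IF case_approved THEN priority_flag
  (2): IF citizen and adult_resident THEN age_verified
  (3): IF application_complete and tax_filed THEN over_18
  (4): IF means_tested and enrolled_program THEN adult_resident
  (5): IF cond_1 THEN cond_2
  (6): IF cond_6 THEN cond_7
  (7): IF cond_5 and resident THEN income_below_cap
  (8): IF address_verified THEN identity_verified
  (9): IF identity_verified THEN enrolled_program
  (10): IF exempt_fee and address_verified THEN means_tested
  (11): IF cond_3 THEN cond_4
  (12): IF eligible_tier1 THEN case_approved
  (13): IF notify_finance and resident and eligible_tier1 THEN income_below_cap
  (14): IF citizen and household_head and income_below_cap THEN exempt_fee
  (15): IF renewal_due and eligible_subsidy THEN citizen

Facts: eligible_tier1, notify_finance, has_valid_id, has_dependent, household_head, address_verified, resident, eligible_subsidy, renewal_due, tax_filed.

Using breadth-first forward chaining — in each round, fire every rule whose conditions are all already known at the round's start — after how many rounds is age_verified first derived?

Round 1 — (8), (12), (13), (15), derive identity_verified, case_approved, income_below_cap, citizen.
Round 2 — (1), (9), (14), derive priority_flag, enrolled_program, exempt_fee.
Round 3 — (10), derive means_tested.
Round 4 — (4), derive adult_resident.
Round 5 — (2), derive age_verified.
age_verified first appears in round 5.

5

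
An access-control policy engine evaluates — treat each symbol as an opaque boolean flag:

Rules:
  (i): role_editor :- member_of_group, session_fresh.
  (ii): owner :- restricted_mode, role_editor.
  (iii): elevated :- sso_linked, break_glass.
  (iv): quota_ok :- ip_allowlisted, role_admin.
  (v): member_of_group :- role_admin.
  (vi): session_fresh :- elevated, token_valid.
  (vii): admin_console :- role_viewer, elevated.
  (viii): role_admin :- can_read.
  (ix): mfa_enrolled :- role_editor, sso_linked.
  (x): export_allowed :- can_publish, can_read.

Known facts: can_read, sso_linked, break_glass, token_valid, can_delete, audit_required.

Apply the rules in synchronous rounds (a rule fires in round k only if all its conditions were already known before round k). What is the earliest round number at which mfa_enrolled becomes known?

Round 1: (iii) [elevated :- sso_linked, break_glass.]; (viii) [role_admin :- can_read.]. Adds elevated, role_admin.
Round 2: (v) [member_of_group :- role_admin.]; (vi) [session_fresh :- elevated, token_valid.]. Adds member_of_group, session_fresh.
Round 3: (i) [role_editor :- member_of_group, session_fresh.]. Adds role_editor.
Round 4: (ix) [mfa_enrolled :- role_editor, sso_linked.]. Adds mfa_enrolled.
mfa_enrolled first appears in round 4.

4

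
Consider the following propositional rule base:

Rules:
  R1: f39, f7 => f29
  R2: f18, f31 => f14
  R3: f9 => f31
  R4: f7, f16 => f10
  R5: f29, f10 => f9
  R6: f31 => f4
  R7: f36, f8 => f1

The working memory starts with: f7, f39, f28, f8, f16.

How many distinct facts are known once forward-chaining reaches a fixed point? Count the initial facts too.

Round 1 — R1, R4, derive f29, f10.
Round 2 — R5, derive f9.
Round 3 — R3, derive f31.
Round 4 — R6, derive f4.
Closure: {f10, f16, f28, f29, f31, f39, f4, f7, f8, f9} — 10 facts.

10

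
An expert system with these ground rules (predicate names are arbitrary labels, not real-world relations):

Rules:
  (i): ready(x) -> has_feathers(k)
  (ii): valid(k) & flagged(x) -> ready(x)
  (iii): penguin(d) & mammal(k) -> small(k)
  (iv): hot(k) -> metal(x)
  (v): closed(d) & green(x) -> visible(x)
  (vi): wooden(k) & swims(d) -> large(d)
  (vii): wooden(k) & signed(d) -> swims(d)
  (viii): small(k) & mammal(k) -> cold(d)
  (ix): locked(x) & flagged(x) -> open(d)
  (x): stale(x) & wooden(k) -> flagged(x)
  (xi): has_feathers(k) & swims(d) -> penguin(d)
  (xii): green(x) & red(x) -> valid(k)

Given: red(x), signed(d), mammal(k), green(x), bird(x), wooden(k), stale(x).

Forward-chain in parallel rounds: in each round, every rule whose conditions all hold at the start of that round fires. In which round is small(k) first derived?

Round 1 — (vii), (x), (xii), derive swims(d), flagged(x), valid(k).
Round 2 — (ii), (vi), derive ready(x), large(d).
Round 3 — (i), derive has_feathers(k).
Round 4 — (xi), derive penguin(d).
Round 5 — (iii), derive small(k).
small(k) first appears in round 5.

5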